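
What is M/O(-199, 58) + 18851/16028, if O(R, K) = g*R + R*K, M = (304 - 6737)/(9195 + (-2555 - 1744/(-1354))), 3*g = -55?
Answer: 71690679084877/60948402239512 ≈ 1.1763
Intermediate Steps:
g = -55/3 (g = (1/3)*(-55) = -55/3 ≈ -18.333)
M = -4355141/4496152 (M = -6433/(9195 + (-2555 - 1744*(-1/1354))) = -6433/(9195 + (-2555 + 872/677)) = -6433/(9195 - 1728863/677) = -6433/4496152/677 = -6433*677/4496152 = -4355141/4496152 ≈ -0.96864)
O(R, K) = -55*R/3 + K*R (O(R, K) = -55*R/3 + R*K = -55*R/3 + K*R)
M/O(-199, 58) + 18851/16028 = -4355141*(-3/(199*(-55 + 3*58)))/4496152 + 18851/16028 = -4355141*(-3/(199*(-55 + 174)))/4496152 + 18851*(1/16028) = -4355141/(4496152*((1/3)*(-199)*119)) + 18851/16028 = -4355141/(4496152*(-23681/3)) + 18851/16028 = -4355141/4496152*(-3/23681) + 18851/16028 = 1866489/15210482216 + 18851/16028 = 71690679084877/60948402239512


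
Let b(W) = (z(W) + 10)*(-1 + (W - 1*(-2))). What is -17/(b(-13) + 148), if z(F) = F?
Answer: -17/184 ≈ -0.092391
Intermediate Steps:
b(W) = (1 + W)*(10 + W) (b(W) = (W + 10)*(-1 + (W - 1*(-2))) = (10 + W)*(-1 + (W + 2)) = (10 + W)*(-1 + (2 + W)) = (10 + W)*(1 + W) = (1 + W)*(10 + W))
-17/(b(-13) + 148) = -17/((10 + (-13)² + 11*(-13)) + 148) = -17/((10 + 169 - 143) + 148) = -17/(36 + 148) = -17/184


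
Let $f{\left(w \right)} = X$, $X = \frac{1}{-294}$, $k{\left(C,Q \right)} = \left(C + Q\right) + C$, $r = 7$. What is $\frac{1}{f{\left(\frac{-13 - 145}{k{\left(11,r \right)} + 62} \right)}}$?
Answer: $-294$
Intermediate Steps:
$k{\left(C,Q \right)} = Q + 2 C$
$X = - \frac{1}{294} \approx -0.0034014$
$f{\left(w \right)} = - \frac{1}{294}$
$\frac{1}{f{\left(\frac{-13 - 145}{k{\left(11,r \right)} + 62} \right)}} = \frac{1}{- \frac{1}{294}} = -294$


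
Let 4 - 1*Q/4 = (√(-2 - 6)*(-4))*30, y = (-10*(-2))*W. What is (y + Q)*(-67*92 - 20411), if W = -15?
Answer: 7547300 - 25512000*I*√2 ≈ 7.5473e+6 - 3.6079e+7*I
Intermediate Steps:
y = -300 (y = -10*(-2)*(-15) = 20*(-15) = -300)
Q = 16 + 960*I*√2 (Q = 16 - 4*√(-2 - 6)*(-4)*30 = 16 - 4*√(-8)*(-4)*30 = 16 - 4*(2*I*√2)*(-4)*30 = 16 - 4*(-8*I*√2)*30 = 16 - (-960)*I*√2 = 16 + 960*I*√2 ≈ 16.0 + 1357.6*I)
(y + Q)*(-67*92 - 20411) = (-300 + (16 + 960*I*√2))*(-67*92 - 20411) = (-284 + 960*I*√2)*(-6164 - 20411) = (-284 + 960*I*√2)*(-26575) = 7547300 - 25512000*I*√2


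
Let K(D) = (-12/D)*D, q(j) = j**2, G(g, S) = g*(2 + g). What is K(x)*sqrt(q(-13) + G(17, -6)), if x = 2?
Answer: -24*sqrt(123) ≈ -266.17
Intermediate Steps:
K(D) = -12
K(x)*sqrt(q(-13) + G(17, -6)) = -12*sqrt((-13)**2 + 17*(2 + 17)) = -12*sqrt(169 + 17*19) = -12*sqrt(169 + 323) = -24*sqrt(123)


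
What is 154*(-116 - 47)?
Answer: -25102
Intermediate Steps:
154*(-116 - 47) = 154*(-163) = -25102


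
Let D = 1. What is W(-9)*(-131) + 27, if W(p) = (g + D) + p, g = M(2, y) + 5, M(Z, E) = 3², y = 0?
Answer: -759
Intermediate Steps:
M(Z, E) = 9
g = 14 (g = 9 + 5 = 14)
W(p) = 15 + p (W(p) = (14 + 1) + p = 15 + p)
W(-9)*(-131) + 27 = (15 - 9)*(-131) + 27 = 6*(-131) + 27 = -786 + 27 = -759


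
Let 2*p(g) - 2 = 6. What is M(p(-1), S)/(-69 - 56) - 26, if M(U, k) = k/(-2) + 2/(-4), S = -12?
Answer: -6511/250 ≈ -26.044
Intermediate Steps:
p(g) = 4 (p(g) = 1 + (1/2)*6 = 1 + 3 = 4)
M(U, k) = -1/2 - k/2 (M(U, k) = k*(-1/2) + 2*(-1/4) = -k/2 - 1/2 = -1/2 - k/2)
M(p(-1), S)/(-69 - 56) - 26 = (-1/2 - 1/2*(-12))/(-69 - 56) - 26 = (-1/2 + 6)/(-125) - 26 = (11/2)*(-1/125) - 26 = -11/250 - 26 = -6511/250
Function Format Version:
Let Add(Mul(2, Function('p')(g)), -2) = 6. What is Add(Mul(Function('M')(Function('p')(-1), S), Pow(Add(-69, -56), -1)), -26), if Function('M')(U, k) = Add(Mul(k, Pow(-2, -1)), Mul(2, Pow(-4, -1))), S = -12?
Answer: Rational(-6511, 250) ≈ -26.044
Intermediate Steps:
Function('p')(g) = 4 (Function('p')(g) = Add(1, Mul(Rational(1, 2), 6)) = Add(1, 3) = 4)
Function('M')(U, k) = Add(Rational(-1, 2), Mul(Rational(-1, 2), k)) (Function('M')(U, k) = Add(Mul(k, Rational(-1, 2)), Mul(2, Rational(-1, 4))) = Add(Mul(Rational(-1, 2), k), Rational(-1, 2)) = Add(Rational(-1, 2), Mul(Rational(-1, 2), k)))
Add(Mul(Function('M')(Function('p')(-1), S), Pow(Add(-69, -56), -1)), -26) = Add(Mul(Add(Rational(-1, 2), Mul(Rational(-1, 2), -12)), Pow(Add(-69, -56), -1)), -26) = Add(Mul(Add(Rational(-1, 2), 6), Pow(-125, -1)), -26) = Add(Mul(Rational(11, 2), Rational(-1, 125)), -26) = Add(Rational(-11, 250), -26) = Rational(-6511, 250)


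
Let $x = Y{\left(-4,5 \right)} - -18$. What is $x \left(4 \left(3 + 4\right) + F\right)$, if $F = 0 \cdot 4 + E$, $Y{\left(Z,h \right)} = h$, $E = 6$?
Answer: $782$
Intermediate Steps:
$x = 23$ ($x = 5 - -18 = 5 + 18 = 23$)
$F = 6$ ($F = 0 \cdot 4 + 6 = 0 + 6 = 6$)
$x \left(4 \left(3 + 4\right) + F\right) = 23 \left(4 \left(3 + 4\right) + 6\right) = 23 \left(4 \cdot 7 + 6\right) = 23 \left(28 + 6\right) = 23 \cdot 34 = 782$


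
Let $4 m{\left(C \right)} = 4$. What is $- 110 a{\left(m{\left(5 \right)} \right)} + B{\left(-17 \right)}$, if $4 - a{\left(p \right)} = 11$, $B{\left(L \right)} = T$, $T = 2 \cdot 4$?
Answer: $778$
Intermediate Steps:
$T = 8$
$m{\left(C \right)} = 1$ ($m{\left(C \right)} = \frac{1}{4} \cdot 4 = 1$)
$B{\left(L \right)} = 8$
$a{\left(p \right)} = -7$ ($a{\left(p \right)} = 4 - 11 = -7$)
$- 110 a{\left(m{\left(5 \right)} \right)} + B{\left(-17 \right)} = \left(-110\right) \left(-7\right) + 8 = 770 + 8 = 778$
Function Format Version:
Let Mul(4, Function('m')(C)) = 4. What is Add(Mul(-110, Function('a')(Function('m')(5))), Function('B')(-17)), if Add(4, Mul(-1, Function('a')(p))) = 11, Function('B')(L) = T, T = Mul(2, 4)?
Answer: 778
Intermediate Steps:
T = 8
Function('m')(C) = 1 (Function('m')(C) = Mul(Rational(1, 4), 4) = 1)
Function('B')(L) = 8
Function('a')(p) = -7 (Function('a')(p) = Add(4, Mul(-1, 11)) = Add(4, -11) = -7)
Add(Mul(-110, Function('a')(Function('m')(5))), Function('B')(-17)) = Add(Mul(-110, -7), 8) = Add(770, 8) = 778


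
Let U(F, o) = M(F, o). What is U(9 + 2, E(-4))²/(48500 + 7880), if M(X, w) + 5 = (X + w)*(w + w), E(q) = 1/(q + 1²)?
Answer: 11881/4566780 ≈ 0.0026016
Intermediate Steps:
E(q) = 1/(1 + q) (E(q) = 1/(q + 1) = 1/(1 + q))
M(X, w) = -5 + 2*w*(X + w) (M(X, w) = -5 + (X + w)*(w + w) = -5 + (X + w)*(2*w) = -5 + 2*w*(X + w))
U(F, o) = -5 + 2*o² + 2*F*o
U(9 + 2, E(-4))²/(48500 + 7880) = (-5 + 2*(1/(1 - 4))² + 2*(9 + 2)/(1 - 4))²/(48500 + 7880) = (-5 + 2*(1/(-3))² + 2*11/(-3))²/56380 = (-5 + 2*(-⅓)² + 2*11*(-⅓))²*(1/56380) = (-5 + 2*(⅑) - 22/3)²*(1/56380) = (-5 + 2/9 - 22/3)²*(1/56380) = (-109/9)²*(1/56380) = (11881/81)*(1/56380) = 11881/4566780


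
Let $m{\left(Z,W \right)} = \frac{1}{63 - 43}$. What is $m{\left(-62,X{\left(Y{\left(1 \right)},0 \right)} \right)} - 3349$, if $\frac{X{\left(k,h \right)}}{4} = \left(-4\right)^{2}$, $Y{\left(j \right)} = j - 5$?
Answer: $- \frac{66979}{20} \approx -3348.9$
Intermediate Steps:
$Y{\left(j \right)} = -5 + j$ ($Y{\left(j \right)} = j - 5 = -5 + j$)
$X{\left(k,h \right)} = 64$ ($X{\left(k,h \right)} = 4 \left(-4\right)^{2} = 4 \cdot 16 = 64$)
$m{\left(Z,W \right)} = \frac{1}{20}$
$m{\left(-62,X{\left(Y{\left(1 \right)},0 \right)} \right)} - 3349 = \frac{1}{20} - 3349 = - \frac{66979}{20}$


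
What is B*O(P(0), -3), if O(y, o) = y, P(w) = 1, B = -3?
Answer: -3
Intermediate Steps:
B*O(P(0), -3) = -3*1 = -3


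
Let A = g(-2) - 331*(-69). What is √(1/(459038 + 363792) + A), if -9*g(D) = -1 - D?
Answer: √139167464896800470/2468490 ≈ 151.13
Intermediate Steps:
g(D) = ⅑ + D/9 (g(D) = -(-1 - D)/9 = ⅑ + D/9)
A = 205550/9 (A = (⅑ + (⅑)*(-2)) - 331*(-69) = (⅑ - 2/9) + 22839 = -⅑ + 22839 = 205550/9 ≈ 22839.)
√(1/(459038 + 363792) + A) = √(1/(459038 + 363792) + 205550/9) = √(1/822830 + 205550/9) = √(169132706509/7405470) = √139167464896800470/2468490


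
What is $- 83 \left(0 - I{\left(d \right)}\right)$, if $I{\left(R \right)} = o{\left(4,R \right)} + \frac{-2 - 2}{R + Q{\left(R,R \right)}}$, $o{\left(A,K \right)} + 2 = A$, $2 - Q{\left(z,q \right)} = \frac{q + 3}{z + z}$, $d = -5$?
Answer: $\frac{1079}{4} \approx 269.75$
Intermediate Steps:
$Q{\left(z,q \right)} = 2 - \frac{3 + q}{2 z}$ ($Q{\left(z,q \right)} = 2 - \frac{q + 3}{z + z} = 2 - \frac{3 + q}{2 z}$)
$o{\left(A,K \right)} = -2 + A$
$I{\left(R \right)} = 2 - \frac{4}{R + \frac{-3 + 3 R}{2 R}}$ ($I{\left(R \right)} = \left(-2 + 4\right) + \frac{-2 - 2}{R + \frac{-3 - R + 4 R}{2 R}} = 2 - \frac{4}{R + \frac{-3 + 3 R}{2 R}}$)
$- 83 \left(0 - I{\left(d \right)}\right) = - 83 \left(0 - \frac{2 \left(-3 - -5 + 2 \left(-5\right)^{2}\right)}{-3 + 2 \left(-5\right)^{2} + 3 \left(-5\right)}\right) = - 83 \left(0 - \frac{2 \left(-3 + 5 + 2 \cdot 25\right)}{-3 + 2 \cdot 25 - 15}\right) = - 83 \left(0 - \frac{2 \left(-3 + 5 + 50\right)}{-3 + 50 - 15}\right) = - 83 \left(0 - 2 \cdot \frac{1}{32} \cdot 52\right) = - 83 \left(0 - \frac{13}{4}\right) = \left(-83\right) \left(- \frac{13}{4}\right) = \frac{1079}{4}$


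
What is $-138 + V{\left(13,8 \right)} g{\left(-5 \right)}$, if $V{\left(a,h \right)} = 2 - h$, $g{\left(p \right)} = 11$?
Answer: $-204$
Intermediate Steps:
$-138 + V{\left(13,8 \right)} g{\left(-5 \right)} = -138 + \left(2 - 8\right) 11 = -138 - 66 = -204$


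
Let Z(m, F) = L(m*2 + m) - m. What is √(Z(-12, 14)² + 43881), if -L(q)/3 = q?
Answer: √58281 ≈ 241.41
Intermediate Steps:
L(q) = -3*q
Z(m, F) = -10*m (Z(m, F) = -3*(m*2 + m) - m = -3*(2*m + m) - m = -9*m - m = -10*m)
√(Z(-12, 14)² + 43881) = √((-10*(-12))² + 43881) = √(120² + 43881) = √(14400 + 43881) = √58281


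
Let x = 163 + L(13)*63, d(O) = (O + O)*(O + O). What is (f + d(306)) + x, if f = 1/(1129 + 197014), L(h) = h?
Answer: 74407848219/198143 ≈ 3.7553e+5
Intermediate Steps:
f = 1/198143 ≈ 5.0469e-6
d(O) = 4*O**2 (d(O) = (2*O)*(2*O) = 4*O**2)
x = 982 (x = 163 + 13*63 = 163 + 819 = 982)
(f + d(306)) + x = (1/198143 + 4*306**2) + 982 = (1/198143 + 4*93636) + 982 = (1/198143 + 374544) + 982 = 74213271793/198143 + 982 = 74407848219/198143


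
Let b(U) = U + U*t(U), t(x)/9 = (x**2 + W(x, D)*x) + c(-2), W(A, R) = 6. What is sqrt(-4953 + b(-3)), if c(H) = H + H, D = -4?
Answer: I*sqrt(4605) ≈ 67.86*I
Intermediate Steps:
c(H) = 2*H
t(x) = -36 + 9*x**2 + 54*x (t(x) = 9*((x**2 + 6*x) + 2*(-2)) = 9*((x**2 + 6*x) - 4) = 9*(-4 + x**2 + 6*x) = -36 + 9*x**2 + 54*x)
b(U) = U + U*(-36 + 9*U**2 + 54*U)
sqrt(-4953 + b(-3)) = sqrt(-4953 - 3*(-35 + 9*(-3)**2 + 54*(-3))) = sqrt(-4953 - 3*(-35 + 9*9 - 162)) = sqrt(-4953 - 3*(-35 + 81 - 162)) = sqrt(-4953 - 3*(-116)) = sqrt(-4953 + 348) = sqrt(-4605) = I*sqrt(4605)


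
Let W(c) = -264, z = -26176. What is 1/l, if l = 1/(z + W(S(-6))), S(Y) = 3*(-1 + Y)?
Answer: -26440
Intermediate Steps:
S(Y) = -3 + 3*Y
l = -1/26440 (l = 1/(-26176 - 264) = 1/(-26440) = -1/26440 ≈ -3.7821e-5)
1/l = 1/(-1/26440) = -26440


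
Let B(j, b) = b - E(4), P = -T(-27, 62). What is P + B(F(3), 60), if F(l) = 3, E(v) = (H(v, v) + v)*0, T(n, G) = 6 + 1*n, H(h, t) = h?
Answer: 81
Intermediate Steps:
T(n, G) = 6 + n
E(v) = 0 (E(v) = (v + v)*0 = (2*v)*0 = 0)
P = 21 (P = -(6 - 27) = -1*(-21) = 21)
B(j, b) = b (B(j, b) = b - 1*0 = b + 0 = b)
P + B(F(3), 60) = 21 + 60 = 81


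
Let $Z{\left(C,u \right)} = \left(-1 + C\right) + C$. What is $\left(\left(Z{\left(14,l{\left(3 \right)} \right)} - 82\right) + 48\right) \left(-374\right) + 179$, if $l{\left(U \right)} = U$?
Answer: $2797$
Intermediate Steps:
$Z{\left(C,u \right)} = -1 + 2 C$
$\left(\left(Z{\left(14,l{\left(3 \right)} \right)} - 82\right) + 48\right) \left(-374\right) + 179 = \left(\left(\left(-1 + 2 \cdot 14\right) - 82\right) + 48\right) \left(-374\right) + 179 = \left(\left(\left(-1 + 28\right) - 82\right) + 48\right) \left(-374\right) + 179 = \left(\left(27 - 82\right) + 48\right) \left(-374\right) + 179 = \left(-55 + 48\right) \left(-374\right) + 179 = \left(-7\right) \left(-374\right) + 179 = 2618 + 179 = 2797$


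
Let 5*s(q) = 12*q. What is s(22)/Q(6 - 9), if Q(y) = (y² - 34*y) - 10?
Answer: 264/505 ≈ 0.52277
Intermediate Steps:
Q(y) = -10 + y² - 34*y
s(q) = 12*q/5 (s(q) = (12*q)/5 = 12*q/5)
s(22)/Q(6 - 9) = ((12/5)*22)/(-10 + (6 - 9)² - 34*(6 - 9)) = 264/(5*(-10 + (-3)² - 34*(-3))) = 264/(5*(-10 + 9 + 102)) = (264/5)/101 = (264/5)*(1/101) = 264/505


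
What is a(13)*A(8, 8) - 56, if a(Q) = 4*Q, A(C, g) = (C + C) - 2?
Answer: 672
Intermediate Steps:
A(C, g) = -2 + 2*C (A(C, g) = 2*C - 2 = -2 + 2*C)
a(13)*A(8, 8) - 56 = (4*13)*(-2 + 2*8) - 56 = 52*(-2 + 16) - 56 = 52*14 - 56 = 728 - 56 = 672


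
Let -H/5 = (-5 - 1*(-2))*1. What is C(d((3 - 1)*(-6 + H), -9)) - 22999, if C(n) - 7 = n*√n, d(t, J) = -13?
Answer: -22992 - 13*I*√13 ≈ -22992.0 - 46.872*I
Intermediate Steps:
H = 15 (H = -5*(-5 - 1*(-2)) = -5*(-5 + 2) = -(-15) = -5*(-3) = 15)
C(n) = 7 + n^(3/2) (C(n) = 7 + n*√n = 7 + n^(3/2))
C(d((3 - 1)*(-6 + H), -9)) - 22999 = (7 + (-13)^(3/2)) - 22999 = (7 - 13*I*√13) - 22999 = -22992 - 13*I*√13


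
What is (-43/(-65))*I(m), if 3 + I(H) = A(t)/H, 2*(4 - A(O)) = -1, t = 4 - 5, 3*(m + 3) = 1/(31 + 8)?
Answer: -135579/45500 ≈ -2.9798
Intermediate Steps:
m = -350/117 (m = -3 + 1/(3*(31 + 8)) = -3 + (⅓)/39 = -3 + (⅓)*(1/39) = -3 + 1/117 = -350/117 ≈ -2.9915)
t = -1
A(O) = 9/2 (A(O) = 4 - ½*(-1) = 4 + ½ = 9/2)
I(H) = -3 + 9/(2*H)
(-43/(-65))*I(m) = (-43/(-65))*(-3 + 9/(2*(-350/117))) = (-43*(-1/65))*(-3 + (9/2)*(-117/350)) = 43*(-3 - 1053/700)/65 = (43/65)*(-3153/700) = -135579/45500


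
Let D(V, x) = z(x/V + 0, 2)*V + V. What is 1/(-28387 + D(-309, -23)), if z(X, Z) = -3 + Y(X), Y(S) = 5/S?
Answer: -23/1116092 ≈ -2.0608e-5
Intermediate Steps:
z(X, Z) = -3 + 5/X
D(V, x) = V + V*(-3 + 5*V/x) (D(V, x) = (-3 + 5/(x/V + 0))*V + V = (-3 + 5/((x/V)))*V + V = (-3 + 5*(V/x))*V + V = (-3 + 5*V/x)*V + V = V*(-3 + 5*V/x) + V = V + V*(-3 + 5*V/x))
1/(-28387 + D(-309, -23)) = 1/(-28387 - 309*(-2*(-23) + 5*(-309))/(-23)) = 1/(-28387 - 309*(-1/23)*(46 - 1545)) = 1/(-28387 - 309*(-1/23)*(-1499)) = 1/(-28387 - 463191/23) = 1/(-1116092/23) = -23/1116092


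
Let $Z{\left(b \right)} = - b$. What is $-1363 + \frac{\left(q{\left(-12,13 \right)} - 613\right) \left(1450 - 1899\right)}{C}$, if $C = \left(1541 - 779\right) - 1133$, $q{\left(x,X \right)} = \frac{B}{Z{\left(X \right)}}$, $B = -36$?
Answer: $- \frac{10135666}{4823} \approx -2101.5$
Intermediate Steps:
$q{\left(x,X \right)} = \frac{36}{X}$ ($q{\left(x,X \right)} = - \frac{36}{\left(-1\right) X} = - 36 \left(- \frac{1}{X}\right) = \frac{36}{X}$)
$C = -371$ ($C = 762 - 1133 = -371$)
$-1363 + \frac{\left(q{\left(-12,13 \right)} - 613\right) \left(1450 - 1899\right)}{C} = -1363 + \frac{\left(\frac{36}{13} - 613\right) \left(1450 - 1899\right)}{-371} = -1363 + \left(36 \cdot \frac{1}{13} - 613\right) \left(-449\right) \left(- \frac{1}{371}\right) = -1363 + \left(\frac{36}{13} - 613\right) \left(-449\right) \left(- \frac{1}{371}\right) = -1363 + \left(- \frac{7933}{13}\right) \left(-449\right) \left(- \frac{1}{371}\right) = -1363 + \frac{3561917}{13} \left(- \frac{1}{371}\right) = -1363 - \frac{3561917}{4823} = - \frac{10135666}{4823}$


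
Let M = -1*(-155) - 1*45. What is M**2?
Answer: 12100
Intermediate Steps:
M = 110 (M = 155 - 45 = 110)
M**2 = 110**2 = 12100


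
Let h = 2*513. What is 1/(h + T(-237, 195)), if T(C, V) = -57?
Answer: 1/969 ≈ 0.0010320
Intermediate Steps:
h = 1026
1/(h + T(-237, 195)) = 1/(1026 - 57) = 1/969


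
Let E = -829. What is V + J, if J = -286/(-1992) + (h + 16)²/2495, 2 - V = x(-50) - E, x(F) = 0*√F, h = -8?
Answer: -2054691011/2485020 ≈ -826.83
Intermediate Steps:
x(F) = 0
V = -827 (V = 2 - (0 - 1*(-829)) = 2 - (0 + 829) = 2 - 1*829 = 2 - 829 = -827)
J = 420529/2485020 (J = -286/(-1992) + (-8 + 16)²/2495 = -286*(-1/1992) + 8²*(1/2495) = 143/996 + 64*(1/2495) = 143/996 + 64/2495 = 420529/2485020 ≈ 0.16923)
V + J = -827 + 420529/2485020 = -2054691011/2485020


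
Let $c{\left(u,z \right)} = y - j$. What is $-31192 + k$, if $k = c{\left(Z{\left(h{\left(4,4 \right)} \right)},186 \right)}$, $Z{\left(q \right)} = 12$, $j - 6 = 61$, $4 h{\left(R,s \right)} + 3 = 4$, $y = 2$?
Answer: $-31257$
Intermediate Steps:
$h{\left(R,s \right)} = \frac{1}{4}$ ($h{\left(R,s \right)} = - \frac{3}{4} + \frac{1}{4} \cdot 4 = - \frac{3}{4} + 1 = \frac{1}{4}$)
$j = 67$ ($j = 6 + 61 = 67$)
$c{\left(u,z \right)} = -65$ ($c{\left(u,z \right)} = 2 - 67 = -65$)
$k = -65$
$-31192 + k = -31192 - 65 = -31257$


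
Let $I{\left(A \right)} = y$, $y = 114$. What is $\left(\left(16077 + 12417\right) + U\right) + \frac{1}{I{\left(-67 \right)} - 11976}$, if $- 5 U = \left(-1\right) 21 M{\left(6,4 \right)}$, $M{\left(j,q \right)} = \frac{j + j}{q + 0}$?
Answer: $\frac{1690726441}{59310} \approx 28507.0$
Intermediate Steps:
$I{\left(A \right)} = 114$
$M{\left(j,q \right)} = \frac{2 j}{q}$
$U = \frac{63}{5}$ ($U = - \frac{\left(-1\right) 21 \cdot 2 \cdot 6 \cdot \frac{1}{4}}{5} = - \frac{\left(-21\right) 2 \cdot 6 \cdot \frac{1}{4}}{5} = - \frac{\left(-21\right) 3}{5} = \left(- \frac{1}{5}\right) \left(-63\right) = \frac{63}{5} \approx 12.6$)
$\left(\left(16077 + 12417\right) + U\right) + \frac{1}{I{\left(-67 \right)} - 11976} = \left(\left(16077 + 12417\right) + \frac{63}{5}\right) + \frac{1}{114 - 11976} = \left(28494 + \frac{63}{5}\right) + \frac{1}{-11862} = \frac{142533}{5} - \frac{1}{11862} = \frac{1690726441}{59310}$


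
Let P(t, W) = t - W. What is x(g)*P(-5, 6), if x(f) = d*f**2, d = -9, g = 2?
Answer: 396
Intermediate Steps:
x(f) = -9*f**2
x(g)*P(-5, 6) = (-9*2**2)*(-5 - 1*6) = (-9*4)*(-5 - 6) = -36*(-11) = 396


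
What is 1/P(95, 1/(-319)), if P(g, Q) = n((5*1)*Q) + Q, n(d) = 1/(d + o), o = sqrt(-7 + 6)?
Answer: -194778529/10356420517 + 10355301121*I/10356420517 ≈ -0.018808 + 0.99989*I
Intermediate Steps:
o = I (o = sqrt(-1) = I ≈ 1.0*I)
n(d) = 1/(I + d) (n(d) = 1/(d + I) = 1/(I + d))
P(g, Q) = Q + 1/(I + 5*Q) (P(g, Q) = 1/(I + (5*1)*Q) + Q = 1/(I + 5*Q) + Q = Q + 1/(I + 5*Q))
1/P(95, 1/(-319)) = 1/(1/(-319) + 1/(I + 5/(-319))) = 1/(-1/319 + 1/(I + 5*(-1/319))) = 1/(-1/319 + 1/(I - 5/319)) = 1/(-1/319 + 1/(-5/319 + I)) = 1/(-1/319 + 101761*(-5/319 - I)/101786)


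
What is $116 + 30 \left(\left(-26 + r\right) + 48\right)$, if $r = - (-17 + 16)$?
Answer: $806$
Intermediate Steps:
$r = 1$ ($r = \left(-1\right) \left(-1\right) = 1$)
$116 + 30 \left(\left(-26 + r\right) + 48\right) = 116 + 30 \left(\left(-26 + 1\right) + 48\right) = 116 + 30 \left(-25 + 48\right) = 116 + 30 \cdot 23 = 116 + 690 = 806$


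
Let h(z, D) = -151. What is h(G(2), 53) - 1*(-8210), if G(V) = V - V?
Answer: 8059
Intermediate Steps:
G(V) = 0
h(G(2), 53) - 1*(-8210) = -151 - 1*(-8210) = -151 + 8210 = 8059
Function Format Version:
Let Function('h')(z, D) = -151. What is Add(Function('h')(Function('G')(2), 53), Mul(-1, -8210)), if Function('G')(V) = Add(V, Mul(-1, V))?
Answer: 8059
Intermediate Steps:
Function('G')(V) = 0
Add(Function('h')(Function('G')(2), 53), Mul(-1, -8210)) = Add(-151, Mul(-1, -8210)) = Add(-151, 8210) = 8059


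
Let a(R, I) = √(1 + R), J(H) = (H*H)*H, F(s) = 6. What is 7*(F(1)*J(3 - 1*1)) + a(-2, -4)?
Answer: 336 + I ≈ 336.0 + 1.0*I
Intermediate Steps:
J(H) = H³ (J(H) = H²*H = H³)
7*(F(1)*J(3 - 1*1)) + a(-2, -4) = 7*(6*(3 - 1*1)³) + √(1 - 2) = 7*(6*(3 - 1)³) + √(-1) = 7*(6*2³) + I = 7*(6*8) + I = 7*48 + I = 336 + I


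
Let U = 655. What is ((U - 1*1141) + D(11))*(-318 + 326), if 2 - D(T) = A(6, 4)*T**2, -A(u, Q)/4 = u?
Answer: 19360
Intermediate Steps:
A(u, Q) = -4*u
D(T) = 2 + 24*T**2 (D(T) = 2 - (-4*6)*T**2 = 2 - (-24)*T**2 = 2 + 24*T**2)
((U - 1*1141) + D(11))*(-318 + 326) = ((655 - 1*1141) + (2 + 24*11**2))*(-318 + 326) = ((655 - 1141) + (2 + 24*121))*8 = (-486 + (2 + 2904))*8 = (-486 + 2906)*8 = 2420*8 = 19360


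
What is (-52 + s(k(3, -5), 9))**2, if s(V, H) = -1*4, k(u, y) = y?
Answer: 3136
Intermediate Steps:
s(V, H) = -4
(-52 + s(k(3, -5), 9))**2 = (-52 - 4)**2 = (-56)**2 = 3136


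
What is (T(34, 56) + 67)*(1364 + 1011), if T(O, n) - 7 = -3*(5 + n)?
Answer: -258875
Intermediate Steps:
T(O, n) = -8 - 3*n (T(O, n) = 7 - 3*(5 + n) = 7 + (-15 - 3*n) = -8 - 3*n)
(T(34, 56) + 67)*(1364 + 1011) = ((-8 - 3*56) + 67)*(1364 + 1011) = ((-8 - 168) + 67)*2375 = (-176 + 67)*2375 = -109*2375 = -258875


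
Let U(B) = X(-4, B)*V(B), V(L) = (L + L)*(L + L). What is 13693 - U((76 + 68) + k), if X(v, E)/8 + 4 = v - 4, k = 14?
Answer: 9599869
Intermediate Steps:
X(v, E) = -64 + 8*v (X(v, E) = -32 + 8*(v - 4) = -32 + 8*(-4 + v) = -32 + (-32 + 8*v) = -64 + 8*v)
V(L) = 4*L**2 (V(L) = (2*L)*(2*L) = 4*L**2)
U(B) = -384*B**2 (U(B) = (-64 + 8*(-4))*(4*B**2) = (-64 - 32)*(4*B**2) = -384*B**2)
13693 - U((76 + 68) + k) = 13693 - (-384)*((76 + 68) + 14)**2 = 13693 - (-384)*(144 + 14)**2 = 13693 - (-384)*158**2 = 13693 - (-384)*24964 = 13693 - 1*(-9586176) = 13693 + 9586176 = 9599869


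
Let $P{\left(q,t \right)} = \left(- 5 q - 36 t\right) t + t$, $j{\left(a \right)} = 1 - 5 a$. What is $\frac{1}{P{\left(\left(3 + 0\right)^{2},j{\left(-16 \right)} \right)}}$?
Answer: $- \frac{1}{239760} \approx -4.1708 \cdot 10^{-6}$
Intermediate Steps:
$P{\left(q,t \right)} = t + t \left(- 36 t - 5 q\right)$ ($P{\left(q,t \right)} = \left(- 36 t - 5 q\right) t + t = t \left(- 36 t - 5 q\right) + t = t + t \left(- 36 t - 5 q\right)$)
$\frac{1}{P{\left(\left(3 + 0\right)^{2},j{\left(-16 \right)} \right)}} = \frac{1}{\left(1 - -80\right) \left(1 - 36 \left(1 - -80\right) - 5 \left(3 + 0\right)^{2}\right)} = \frac{1}{\left(1 + 80\right) \left(1 - 36 \left(1 + 80\right) - 5 \cdot 3^{2}\right)} = \frac{1}{81 \left(1 - 2916 - 45\right)} = \frac{1}{81 \left(-2960\right)} = \frac{1}{-239760} = - \frac{1}{239760}$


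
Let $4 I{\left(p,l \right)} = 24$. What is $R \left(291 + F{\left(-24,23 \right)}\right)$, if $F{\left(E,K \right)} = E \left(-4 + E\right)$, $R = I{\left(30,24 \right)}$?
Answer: $5778$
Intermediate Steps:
$I{\left(p,l \right)} = 6$ ($I{\left(p,l \right)} = \frac{1}{4} \cdot 24 = 6$)
$R = 6$
$R \left(291 + F{\left(-24,23 \right)}\right) = 6 \left(291 - 24 \left(-4 - 24\right)\right) = 6 \left(291 - -672\right) = 6 \left(291 + 672\right) = 6 \cdot 963 = 5778$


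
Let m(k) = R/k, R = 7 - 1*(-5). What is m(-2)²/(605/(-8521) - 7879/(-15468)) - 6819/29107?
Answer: 137715863158695/1681768084633 ≈ 81.888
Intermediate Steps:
R = 12 (R = 7 + 5 = 12)
m(k) = 12/k
m(-2)²/(605/(-8521) - 7879/(-15468)) - 6819/29107 = (12/(-2))²/(605/(-8521) - 7879/(-15468)) - 6819/29107 = (12*(-½))²/(605*(-1/8521) - 7879*(-1/15468)) - 6819*1/29107 = (-6)²/(-605/8521 + 7879/15468) - 6819/29107 = 36/(57778819/131802828) - 6819/29107 = 36*(131802828/57778819) - 6819/29107 = 4744901808/57778819 - 6819/29107 = 137715863158695/1681768084633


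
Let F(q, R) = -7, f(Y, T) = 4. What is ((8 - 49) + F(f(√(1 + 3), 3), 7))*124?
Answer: -5952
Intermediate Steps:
((8 - 49) + F(f(√(1 + 3), 3), 7))*124 = ((8 - 49) - 7)*124 = (-41 - 7)*124 = -48*124 = -5952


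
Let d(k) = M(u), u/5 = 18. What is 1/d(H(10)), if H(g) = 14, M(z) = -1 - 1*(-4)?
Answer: ⅓ ≈ 0.33333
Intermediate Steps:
u = 90 (u = 5*18 = 90)
M(z) = 3 (M(z) = -1 + 4 = 3)
d(k) = 3
1/d(H(10)) = 1/3 = ⅓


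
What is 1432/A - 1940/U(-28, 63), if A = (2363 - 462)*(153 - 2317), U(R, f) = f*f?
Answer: -1996596442/4081882329 ≈ -0.48914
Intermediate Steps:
U(R, f) = f²
A = -4113764 (A = 1901*(-2164) = -4113764)
1432/A - 1940/U(-28, 63) = 1432/(-4113764) - 1940/(63²) = 1432*(-1/4113764) - 1940/3969 = -358/1028441 - 1940*1/3969 = -358/1028441 - 1940/3969 = -1996596442/4081882329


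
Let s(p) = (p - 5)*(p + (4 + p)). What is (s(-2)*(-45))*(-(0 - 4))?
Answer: 0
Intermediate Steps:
s(p) = (-5 + p)*(4 + 2*p)
(s(-2)*(-45))*(-(0 - 4)) = ((-20 - 6*(-2) + 2*(-2)²)*(-45))*(-(0 - 4)) = ((-20 + 12 + 2*4)*(-45))*(-1*(-4)) = ((-20 + 12 + 8)*(-45))*4 = (0*(-45))*4 = 0*4 = 0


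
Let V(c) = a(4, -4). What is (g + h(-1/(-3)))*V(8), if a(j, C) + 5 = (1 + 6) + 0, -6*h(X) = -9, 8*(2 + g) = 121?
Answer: 117/4 ≈ 29.250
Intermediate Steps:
g = 105/8 (g = -2 + (⅛)*121 = -2 + 121/8 = 105/8 ≈ 13.125)
h(X) = 3/2 (h(X) = -⅙*(-9) = 3/2)
a(j, C) = 2 (a(j, C) = -5 + ((1 + 6) + 0) = -5 + (7 + 0) = -5 + 7 = 2)
V(c) = 2
(g + h(-1/(-3)))*V(8) = (105/8 + 3/2)*2 = (117/8)*2 = 117/4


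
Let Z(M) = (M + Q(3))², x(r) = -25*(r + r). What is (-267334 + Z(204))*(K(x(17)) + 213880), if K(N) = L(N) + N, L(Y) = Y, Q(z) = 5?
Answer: -47454693540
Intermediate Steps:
x(r) = -50*r
Z(M) = (5 + M)² (Z(M) = (M + 5)² = (5 + M)²)
K(N) = 2*N (K(N) = N + N = 2*N)
(-267334 + Z(204))*(K(x(17)) + 213880) = (-267334 + (5 + 204)²)*(2*(-50*17) + 213880) = (-267334 + 209²)*(2*(-850) + 213880) = (-267334 + 43681)*(-1700 + 213880) = -223653*212180 = -47454693540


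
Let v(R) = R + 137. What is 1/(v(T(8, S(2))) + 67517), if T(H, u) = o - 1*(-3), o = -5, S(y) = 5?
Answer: 1/67652 ≈ 1.4782e-5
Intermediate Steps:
T(H, u) = -2 (T(H, u) = -5 - 1*(-3) = -5 + 3 = -2)
v(R) = 137 + R
1/(v(T(8, S(2))) + 67517) = 1/((137 - 2) + 67517) = 1/(135 + 67517) = 1/67652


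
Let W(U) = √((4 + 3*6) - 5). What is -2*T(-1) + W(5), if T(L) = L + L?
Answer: 4 + √17 ≈ 8.1231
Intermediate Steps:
T(L) = 2*L
W(U) = √17 (W(U) = √((4 + 18) - 5) = √(22 - 5) = √17)
-2*T(-1) + W(5) = -4*(-1) + √17 = -2*(-2) + √17 = 4 + √17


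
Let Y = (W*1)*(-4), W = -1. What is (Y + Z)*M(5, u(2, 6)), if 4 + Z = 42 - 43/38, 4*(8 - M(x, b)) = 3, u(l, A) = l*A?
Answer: 45037/152 ≈ 296.30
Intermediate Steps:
u(l, A) = A*l
M(x, b) = 29/4 (M(x, b) = 8 - 1/4*3 = 8 - 3/4 = 29/4)
Z = 1401/38 (Z = -4 + (42 - 43/38) = -4 + 1553/38 = 1401/38 ≈ 36.868)
Y = 4 (Y = -1*1*(-4) = -1*(-4) = 4)
(Y + Z)*M(5, u(2, 6)) = (4 + 1401/38)*(29/4) = (1553/38)*(29/4) = 45037/152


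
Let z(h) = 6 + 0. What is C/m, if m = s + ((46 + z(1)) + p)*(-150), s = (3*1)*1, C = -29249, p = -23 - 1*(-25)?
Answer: 29249/8097 ≈ 3.6123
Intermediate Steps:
z(h) = 6
p = 2 (p = -23 + 25 = 2)
s = 3 (s = 3*1 = 3)
m = -8097 (m = 3 + ((46 + 6) + 2)*(-150) = 3 + (52 + 2)*(-150) = 3 + 54*(-150) = 3 - 8100 = -8097)
C/m = -29249/(-8097) = -29249*(-1/8097) = 29249/8097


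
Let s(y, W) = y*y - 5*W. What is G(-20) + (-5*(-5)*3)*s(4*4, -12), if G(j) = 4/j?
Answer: 118499/5 ≈ 23700.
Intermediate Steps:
s(y, W) = y² - 5*W
G(-20) + (-5*(-5)*3)*s(4*4, -12) = 4/(-20) + (-5*(-5)*3)*((4*4)² - 5*(-12)) = 4*(-1/20) + (25*3)*(16² + 60) = -⅕ + 75*(256 + 60) = -⅕ + 75*316 = -⅕ + 23700 = 118499/5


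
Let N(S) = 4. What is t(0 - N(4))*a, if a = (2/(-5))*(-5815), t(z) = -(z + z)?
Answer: 18608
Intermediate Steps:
t(z) = -2*z
a = 2326 (a = (2*(-⅕))*(-5815) = -⅖*(-5815) = 2326)
t(0 - N(4))*a = -2*(0 - 1*4)*2326 = -2*(0 - 4)*2326 = -2*(-4)*2326 = 8*2326 = 18608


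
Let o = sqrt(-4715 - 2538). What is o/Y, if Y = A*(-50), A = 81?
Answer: -I*sqrt(7253)/4050 ≈ -0.021028*I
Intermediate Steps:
o = I*sqrt(7253) (o = sqrt(-7253) = I*sqrt(7253) ≈ 85.165*I)
Y = -4050 (Y = 81*(-50) = -4050)
o/Y = (I*sqrt(7253))/(-4050) = (I*sqrt(7253))*(-1/4050) = -I*sqrt(7253)/4050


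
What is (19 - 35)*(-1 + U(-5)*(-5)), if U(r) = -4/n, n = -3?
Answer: 368/3 ≈ 122.67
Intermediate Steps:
U(r) = 4/3 (U(r) = -4/(-3) = -4*(-⅓) = 4/3)
(19 - 35)*(-1 + U(-5)*(-5)) = (19 - 35)*(-1 + (4/3)*(-5)) = -16*(-1 - 20/3) = -16*(-23/3) = 368/3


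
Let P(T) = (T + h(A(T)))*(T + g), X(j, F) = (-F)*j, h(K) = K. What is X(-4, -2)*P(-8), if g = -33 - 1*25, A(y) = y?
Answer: -8448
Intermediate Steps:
g = -58 (g = -33 - 25 = -58)
X(j, F) = -F*j
P(T) = 2*T*(-58 + T) (P(T) = (T + T)*(T - 58) = (2*T)*(-58 + T) = 2*T*(-58 + T))
X(-4, -2)*P(-8) = (-1*(-2)*(-4))*(2*(-8)*(-58 - 8)) = -16*(-8)*(-66) = -8*1056 = -8448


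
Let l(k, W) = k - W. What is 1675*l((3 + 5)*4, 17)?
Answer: 25125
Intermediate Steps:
1675*l((3 + 5)*4, 17) = 1675*((3 + 5)*4 - 1*17) = 1675*(8*4 - 17) = 1675*(32 - 17) = 1675*15 = 25125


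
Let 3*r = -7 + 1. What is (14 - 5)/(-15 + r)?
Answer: -9/17 ≈ -0.52941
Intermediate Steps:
r = -2 (r = (-7 + 1)/3 = (⅓)*(-6) = -2)
(14 - 5)/(-15 + r) = (14 - 5)/(-15 - 2) = 9/(-17) = -1/17*9 = -9/17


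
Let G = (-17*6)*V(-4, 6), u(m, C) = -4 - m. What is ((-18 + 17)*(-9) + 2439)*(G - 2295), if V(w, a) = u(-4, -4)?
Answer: -5618160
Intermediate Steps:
V(w, a) = 0 (V(w, a) = -4 - 1*(-4) = -4 + 4 = 0)
G = 0 (G = -17*6*0 = -102*0 = 0)
((-18 + 17)*(-9) + 2439)*(G - 2295) = ((-18 + 17)*(-9) + 2439)*(0 - 2295) = (-1*(-9) + 2439)*(-2295) = (9 + 2439)*(-2295) = 2448*(-2295) = -5618160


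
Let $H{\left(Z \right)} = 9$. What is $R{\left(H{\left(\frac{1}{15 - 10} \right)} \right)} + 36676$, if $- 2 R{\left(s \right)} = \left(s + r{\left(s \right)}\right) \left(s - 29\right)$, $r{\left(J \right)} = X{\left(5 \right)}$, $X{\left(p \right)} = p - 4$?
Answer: $36776$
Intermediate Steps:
$X{\left(p \right)} = -4 + p$ ($X{\left(p \right)} = p - 4 = -4 + p$)
$r{\left(J \right)} = 1$ ($r{\left(J \right)} = -4 + 5 = 1$)
$R{\left(s \right)} = - \frac{\left(1 + s\right) \left(-29 + s\right)}{2}$ ($R{\left(s \right)} = - \frac{\left(s + 1\right) \left(s - 29\right)}{2} = - \frac{\left(1 + s\right) \left(-29 + s\right)}{2}$)
$R{\left(H{\left(\frac{1}{15 - 10} \right)} \right)} + 36676 = \left(\frac{29}{2} + 14 \cdot 9 - \frac{9^{2}}{2}\right) + 36676 = \left(\frac{29}{2} + 126 - \frac{81}{2}\right) + 36676 = 100 + 36676 = 36776$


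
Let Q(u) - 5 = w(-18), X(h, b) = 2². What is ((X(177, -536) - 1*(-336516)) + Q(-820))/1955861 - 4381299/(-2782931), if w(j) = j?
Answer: 9505687605456/5443026208591 ≈ 1.7464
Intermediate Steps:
X(h, b) = 4
Q(u) = -13 (Q(u) = 5 - 18 = -13)
((X(177, -536) - 1*(-336516)) + Q(-820))/1955861 - 4381299/(-2782931) = ((4 - 1*(-336516)) - 13)/1955861 - 4381299/(-2782931) = ((4 + 336516) - 13)*(1/1955861) - 4381299*(-1/2782931) = (336520 - 13)*(1/1955861) + 4381299/2782931 = 336507*(1/1955861) + 4381299/2782931 = 336507/1955861 + 4381299/2782931 = 9505687605456/5443026208591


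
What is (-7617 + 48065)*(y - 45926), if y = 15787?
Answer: -1219062272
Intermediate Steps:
(-7617 + 48065)*(y - 45926) = (-7617 + 48065)*(15787 - 45926) = 40448*(-30139) = -1219062272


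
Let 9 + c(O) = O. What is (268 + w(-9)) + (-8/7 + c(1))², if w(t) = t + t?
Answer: 16346/49 ≈ 333.59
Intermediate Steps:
w(t) = 2*t
c(O) = -9 + O
(268 + w(-9)) + (-8/7 + c(1))² = (268 + 2*(-9)) + (-8/7 + (-9 + 1))² = (268 - 18) + (-8*⅐ - 8)² = 250 + (-8/7 - 8)² = 250 + (-64/7)² = 250 + 4096/49 = 16346/49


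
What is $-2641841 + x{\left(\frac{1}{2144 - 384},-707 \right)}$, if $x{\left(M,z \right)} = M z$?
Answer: $- \frac{4649640867}{1760} \approx -2.6418 \cdot 10^{6}$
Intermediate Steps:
$-2641841 + x{\left(\frac{1}{2144 - 384},-707 \right)} = -2641841 + \frac{1}{2144 - 384} \left(-707\right) = -2641841 + \frac{1}{1760} \left(-707\right) = -2641841 - \frac{707}{1760} = - \frac{4649640867}{1760}$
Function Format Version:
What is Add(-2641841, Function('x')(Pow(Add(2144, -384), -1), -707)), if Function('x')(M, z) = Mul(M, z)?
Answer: Rational(-4649640867, 1760) ≈ -2.6418e+6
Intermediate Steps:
Add(-2641841, Function('x')(Pow(Add(2144, -384), -1), -707)) = Add(-2641841, Mul(Pow(Add(2144, -384), -1), -707)) = Add(-2641841, Mul(Pow(1760, -1), -707)) = Add(-2641841, Mul(Rational(1, 1760), -707)) = Add(-2641841, Rational(-707, 1760)) = Rational(-4649640867, 1760)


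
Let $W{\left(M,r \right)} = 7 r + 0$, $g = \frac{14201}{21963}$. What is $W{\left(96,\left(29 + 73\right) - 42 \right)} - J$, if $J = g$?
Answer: $\frac{9210259}{21963} \approx 419.35$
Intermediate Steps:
$g = \frac{14201}{21963}$ ($g = 14201 \cdot \frac{1}{21963} = \frac{14201}{21963} \approx 0.64659$)
$J = \frac{14201}{21963} \approx 0.64659$
$W{\left(M,r \right)} = 7 r$
$W{\left(96,\left(29 + 73\right) - 42 \right)} - J = 7 \left(\left(29 + 73\right) - 42\right) - \frac{14201}{21963} = 7 \left(102 - 42\right) - \frac{14201}{21963} = 7 \cdot 60 - \frac{14201}{21963} = 420 - \frac{14201}{21963} = \frac{9210259}{21963}$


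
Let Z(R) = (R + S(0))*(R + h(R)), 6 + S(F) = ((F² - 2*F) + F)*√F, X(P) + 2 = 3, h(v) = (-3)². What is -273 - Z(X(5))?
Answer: -223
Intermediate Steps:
h(v) = 9
X(P) = 1 (X(P) = -2 + 3 = 1)
S(F) = -6 + √F*(F² - F) (S(F) = -6 + ((F² - 2*F) + F)*√F = -6 + (F² - F)*√F = -6 + √F*(F² - F))
Z(R) = (-6 + R)*(9 + R) (Z(R) = (R + (-6 + 0^(5/2) - 0^(3/2)))*(R + 9) = (R + (-6 + 0 - 1*0))*(9 + R) = (R + (-6 + 0 + 0))*(9 + R) = (R - 6)*(9 + R) = (-6 + R)*(9 + R))
-273 - Z(X(5)) = -273 - (-54 + 1² + 3*1) = -273 - (-54 + 1 + 3) = -273 - 1*(-50) = -273 + 50 = -223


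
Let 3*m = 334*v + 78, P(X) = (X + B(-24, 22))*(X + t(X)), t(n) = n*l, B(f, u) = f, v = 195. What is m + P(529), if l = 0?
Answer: 288881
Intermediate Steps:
t(n) = 0 (t(n) = n*0 = 0)
P(X) = X*(-24 + X) (P(X) = (X - 24)*(X + 0) = (-24 + X)*X = X*(-24 + X))
m = 21736 (m = (334*195 + 78)/3 = (65130 + 78)/3 = (⅓)*65208 = 21736)
m + P(529) = 21736 + 529*(-24 + 529) = 21736 + 529*505 = 21736 + 267145 = 288881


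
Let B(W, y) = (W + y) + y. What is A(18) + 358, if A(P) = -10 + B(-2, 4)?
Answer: 354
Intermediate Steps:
B(W, y) = W + 2*y
A(P) = -4 (A(P) = -10 + (-2 + 2*4) = -10 + (-2 + 8) = -10 + 6 = -4)
A(18) + 358 = -4 + 358 = 354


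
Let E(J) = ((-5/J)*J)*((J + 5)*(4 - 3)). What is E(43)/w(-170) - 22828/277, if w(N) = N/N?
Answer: -89308/277 ≈ -322.41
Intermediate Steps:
w(N) = 1
E(J) = -25 - 5*J (E(J) = -5*(5 + J) = -25 - 5*J)
E(43)/w(-170) - 22828/277 = (-25 - 5*43)/1 - 22828/277 = (-25 - 215)*1 - 22828*1/277 = -240*1 - 22828/277 = -240 - 22828/277 = -89308/277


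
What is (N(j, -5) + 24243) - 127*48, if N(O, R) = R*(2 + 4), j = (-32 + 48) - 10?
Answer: 18117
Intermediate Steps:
j = 6 (j = 16 - 10 = 6)
N(O, R) = 6*R (N(O, R) = R*6 = 6*R)
(N(j, -5) + 24243) - 127*48 = (6*(-5) + 24243) - 127*48 = (-30 + 24243) - 6096 = 24213 - 6096 = 18117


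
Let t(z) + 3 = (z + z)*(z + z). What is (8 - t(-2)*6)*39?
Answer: -2730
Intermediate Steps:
t(z) = -3 + 4*z² (t(z) = -3 + (z + z)*(z + z) = -3 + (2*z)*(2*z) = -3 + 4*z²)
(8 - t(-2)*6)*39 = (8 - (-3 + 4*(-2)²)*6)*39 = (8 - (-3 + 4*4)*6)*39 = (8 - (-3 + 16)*6)*39 = (8 - 1*13*6)*39 = (8 - 13*6)*39 = (8 - 78)*39 = -70*39 = -2730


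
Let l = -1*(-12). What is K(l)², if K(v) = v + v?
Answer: 576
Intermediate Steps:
l = 12
K(v) = 2*v
K(l)² = (2*12)² = 24² = 576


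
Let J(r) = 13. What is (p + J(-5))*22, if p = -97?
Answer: -1848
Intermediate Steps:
(p + J(-5))*22 = (-97 + 13)*22 = -84*22 = -1848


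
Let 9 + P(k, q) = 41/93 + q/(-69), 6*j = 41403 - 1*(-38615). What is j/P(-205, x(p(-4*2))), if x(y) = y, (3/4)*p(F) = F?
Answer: -85579251/53932 ≈ -1586.8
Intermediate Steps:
p(F) = 4*F/3
j = 40009/3 (j = (41403 - 1*(-38615))/6 = (41403 + 38615)/6 = (⅙)*80018 = 40009/3 ≈ 13336.)
P(k, q) = -796/93 - q/69 (P(k, q) = -9 + (41/93 + q/(-69)) = -9 + (41*(1/93) + q*(-1/69)) = -9 + (41/93 - q/69) = -796/93 - q/69)
j/P(-205, x(p(-4*2))) = 40009/(3*(-796/93 - 4*(-4*2)/207)) = 40009/(3*(-796/93 - 4*(-8)/207)) = 40009/(3*(-796/93 - 1/69*(-32/3))) = 40009/(3*(-796/93 + 32/207)) = 40009/(3*(-53932/6417)) = (40009/3)*(-6417/53932) = -85579251/53932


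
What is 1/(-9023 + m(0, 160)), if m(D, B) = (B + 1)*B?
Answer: 1/16737 ≈ 5.9748e-5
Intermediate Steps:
m(D, B) = B*(1 + B) (m(D, B) = (1 + B)*B = B*(1 + B))
1/(-9023 + m(0, 160)) = 1/(-9023 + 160*(1 + 160)) = 1/(-9023 + 160*161) = 1/(-9023 + 25760) = 1/16737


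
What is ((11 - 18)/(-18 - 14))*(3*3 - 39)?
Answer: -105/16 ≈ -6.5625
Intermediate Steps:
((11 - 18)/(-18 - 14))*(3*3 - 39) = (-7/(-32))*(9 - 39) = -7*(-1/32)*(-30) = (7/32)*(-30) = -105/16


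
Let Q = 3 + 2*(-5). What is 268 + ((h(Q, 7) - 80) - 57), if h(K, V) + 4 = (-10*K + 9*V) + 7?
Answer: 267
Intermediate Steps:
Q = -7 (Q = 3 - 10 = -7)
h(K, V) = 3 - 10*K + 9*V (h(K, V) = -4 + ((-10*K + 9*V) + 7) = -4 + (7 - 10*K + 9*V) = 3 - 10*K + 9*V)
268 + ((h(Q, 7) - 80) - 57) = 268 + (((3 - 10*(-7) + 9*7) - 80) - 57) = 268 + (((3 + 70 + 63) - 80) - 57) = 268 + ((136 - 80) - 57) = 268 + (56 - 57) = 268 - 1 = 267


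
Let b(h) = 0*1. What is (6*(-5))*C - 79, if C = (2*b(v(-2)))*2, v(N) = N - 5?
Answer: -79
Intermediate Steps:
v(N) = -5 + N
b(h) = 0
C = 0 (C = (2*0)*2 = 0*2 = 0)
(6*(-5))*C - 79 = (6*(-5))*0 - 79 = -30*0 - 79 = 0 - 79 = -79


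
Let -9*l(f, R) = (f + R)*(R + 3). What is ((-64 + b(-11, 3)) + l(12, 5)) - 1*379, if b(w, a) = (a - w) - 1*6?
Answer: -4051/9 ≈ -450.11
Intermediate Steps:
l(f, R) = -(3 + R)*(R + f)/9 (l(f, R) = -(f + R)*(R + 3)/9 = -(R + f)*(3 + R)/9 = -(3 + R)*(R + f)/9)
b(w, a) = -6 + a - w (b(w, a) = (a - w) - 6 = -6 + a - w)
((-64 + b(-11, 3)) + l(12, 5)) - 1*379 = ((-64 + (-6 + 3 - 1*(-11))) + (-⅓*5 - ⅓*12 - ⅑*5² - ⅑*5*12)) - 1*379 = ((-64 + (-6 + 3 + 11)) + (-5/3 - 4 - ⅑*25 - 20/3)) - 379 = ((-64 + 8) + (-5/3 - 4 - 25/9 - 20/3)) - 379 = (-56 - 136/9) - 379 = -640/9 - 379 = -4051/9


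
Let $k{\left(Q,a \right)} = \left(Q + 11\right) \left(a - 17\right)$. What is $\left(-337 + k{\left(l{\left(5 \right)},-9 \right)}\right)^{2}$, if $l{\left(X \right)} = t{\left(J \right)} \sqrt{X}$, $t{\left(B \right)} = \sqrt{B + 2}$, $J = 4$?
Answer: $408409 + 32396 \sqrt{30} \approx 5.8585 \cdot 10^{5}$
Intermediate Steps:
$t{\left(B \right)} = \sqrt{2 + B}$
$l{\left(X \right)} = \sqrt{6} \sqrt{X}$ ($l{\left(X \right)} = \sqrt{2 + 4} \sqrt{X} = \sqrt{6} \sqrt{X}$)
$k{\left(Q,a \right)} = \left(-17 + a\right) \left(11 + Q\right)$ ($k{\left(Q,a \right)} = \left(11 + Q\right) \left(-17 + a\right) = \left(-17 + a\right) \left(11 + Q\right)$)
$\left(-337 + k{\left(l{\left(5 \right)},-9 \right)}\right)^{2} = \left(-337 + \left(-187 - 17 \sqrt{6} \sqrt{5} + 11 \left(-9\right) + \sqrt{6} \sqrt{5} \left(-9\right)\right)\right)^{2} = \left(-337 - \left(286 + 17 \sqrt{30} - \sqrt{30} \left(-9\right)\right)\right)^{2} = \left(-337 - \left(286 + 26 \sqrt{30}\right)\right)^{2} = \left(-623 - 26 \sqrt{30}\right)^{2}$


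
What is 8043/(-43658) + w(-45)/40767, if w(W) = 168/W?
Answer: -4920779563/26697085290 ≈ -0.18432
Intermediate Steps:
8043/(-43658) + w(-45)/40767 = 8043/(-43658) + (168/(-45))/40767 = 8043*(-1/43658) + (168*(-1/45))*(1/40767) = -8043/43658 - 56/15*1/40767 = -8043/43658 - 56/611505 = -4920779563/26697085290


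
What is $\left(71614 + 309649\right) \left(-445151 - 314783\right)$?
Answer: $-289734716642$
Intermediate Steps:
$\left(71614 + 309649\right) \left(-445151 - 314783\right) = 381263 \left(-759934\right) = -289734716642$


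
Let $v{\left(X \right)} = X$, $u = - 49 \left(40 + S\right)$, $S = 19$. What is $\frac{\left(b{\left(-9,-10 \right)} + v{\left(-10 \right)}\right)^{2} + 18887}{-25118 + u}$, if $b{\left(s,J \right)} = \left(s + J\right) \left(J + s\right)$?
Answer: $- \frac{142088}{28009} \approx -5.0729$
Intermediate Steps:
$u = -2891$ ($u = - 49 \left(40 + 19\right) = \left(-49\right) 59 = -2891$)
$b{\left(s,J \right)} = \left(J + s\right)^{2}$ ($b{\left(s,J \right)} = \left(J + s\right) \left(J + s\right) = \left(J + s\right)^{2}$)
$\frac{\left(b{\left(-9,-10 \right)} + v{\left(-10 \right)}\right)^{2} + 18887}{-25118 + u} = \frac{\left(\left(-10 - 9\right)^{2} - 10\right)^{2} + 18887}{-25118 - 2891} = \frac{\left(\left(-19\right)^{2} - 10\right)^{2} + 18887}{-28009} = \left(\left(361 - 10\right)^{2} + 18887\right) \left(- \frac{1}{28009}\right) = \left(351^{2} + 18887\right) \left(- \frac{1}{28009}\right) = \left(123201 + 18887\right) \left(- \frac{1}{28009}\right) = 142088 \left(- \frac{1}{28009}\right) = - \frac{142088}{28009}$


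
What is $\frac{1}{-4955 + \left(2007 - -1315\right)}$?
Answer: $- \frac{1}{1633} \approx -0.00061237$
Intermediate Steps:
$\frac{1}{-4955 + \left(2007 - -1315\right)} = \frac{1}{-4955 + \left(2007 + 1315\right)} = \frac{1}{-4955 + 3322} = \frac{1}{-1633} = - \frac{1}{1633}$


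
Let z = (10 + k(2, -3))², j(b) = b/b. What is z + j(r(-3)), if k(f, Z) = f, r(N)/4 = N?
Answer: 145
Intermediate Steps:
r(N) = 4*N
j(b) = 1
z = 144 (z = (10 + 2)² = 12² = 144)
z + j(r(-3)) = 144 + 1 = 145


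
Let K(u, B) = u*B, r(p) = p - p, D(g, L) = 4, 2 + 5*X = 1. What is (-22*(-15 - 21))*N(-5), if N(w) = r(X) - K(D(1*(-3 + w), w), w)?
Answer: 15840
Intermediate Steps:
X = -1/5 (X = -2/5 + (1/5)*1 = -2/5 + 1/5 = -1/5 ≈ -0.20000)
r(p) = 0
K(u, B) = B*u
N(w) = -4*w (N(w) = 0 - w*4 = 0 - 4*w = -4*w)
(-22*(-15 - 21))*N(-5) = (-22*(-15 - 21))*(-4*(-5)) = -22*(-36)*20 = 792*20 = 15840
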